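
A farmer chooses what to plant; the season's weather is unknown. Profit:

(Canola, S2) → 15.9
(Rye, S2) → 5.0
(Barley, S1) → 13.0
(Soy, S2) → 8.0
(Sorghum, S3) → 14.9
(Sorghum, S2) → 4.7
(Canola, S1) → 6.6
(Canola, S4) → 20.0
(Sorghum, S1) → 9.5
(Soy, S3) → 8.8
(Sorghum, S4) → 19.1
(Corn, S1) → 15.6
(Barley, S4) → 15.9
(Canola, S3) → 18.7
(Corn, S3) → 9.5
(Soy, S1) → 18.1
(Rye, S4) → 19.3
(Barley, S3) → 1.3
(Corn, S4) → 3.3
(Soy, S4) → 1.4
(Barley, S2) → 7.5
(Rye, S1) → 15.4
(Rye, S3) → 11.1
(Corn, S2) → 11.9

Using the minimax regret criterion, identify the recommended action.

Rye

Column bests: S1=18.1, S2=15.9, S3=18.7, S4=20.0.
Canola regrets: 11.5, 0.0, 0.0, 0.0 → max 11.5
Sorghum regrets: 8.6, 11.2, 3.8, 0.9 → max 11.2
Corn regrets: 2.5, 4.0, 9.2, 16.7 → max 16.7
Soy regrets: 0.0, 7.9, 9.9, 18.6 → max 18.6
Rye regrets: 2.7, 10.9, 7.6, 0.7 → max 10.9
Barley regrets: 5.1, 8.4, 17.4, 4.1 → max 17.4
Smallest max regret = 10.9 → Rye.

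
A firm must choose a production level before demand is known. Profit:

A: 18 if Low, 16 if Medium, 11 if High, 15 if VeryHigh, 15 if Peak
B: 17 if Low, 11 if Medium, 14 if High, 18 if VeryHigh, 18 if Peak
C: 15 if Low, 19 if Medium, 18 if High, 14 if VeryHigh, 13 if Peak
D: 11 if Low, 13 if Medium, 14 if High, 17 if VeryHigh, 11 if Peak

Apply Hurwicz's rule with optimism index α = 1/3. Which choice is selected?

C

A: 1/3·18 + 2/3·11 = 40/3
B: 1/3·18 + 2/3·11 = 40/3
C: 1/3·19 + 2/3·13 = 15
D: 1/3·17 + 2/3·11 = 13
Highest Hurwicz score = 15 → C.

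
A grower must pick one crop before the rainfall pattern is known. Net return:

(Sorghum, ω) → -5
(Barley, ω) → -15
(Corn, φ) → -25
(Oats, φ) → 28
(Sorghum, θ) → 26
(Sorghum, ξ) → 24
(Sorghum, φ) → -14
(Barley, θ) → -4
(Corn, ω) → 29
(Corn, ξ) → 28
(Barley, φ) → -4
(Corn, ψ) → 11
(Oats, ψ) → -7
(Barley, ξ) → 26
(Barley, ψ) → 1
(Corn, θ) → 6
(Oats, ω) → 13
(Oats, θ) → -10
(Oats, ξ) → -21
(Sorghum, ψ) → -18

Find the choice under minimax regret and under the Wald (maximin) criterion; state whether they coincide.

Column bests: θ=26, φ=28, ψ=11, ω=29, ξ=28.
Corn regrets: 20, 53, 0, 0, 0 → max 53
Oats regrets: 36, 0, 18, 16, 49 → max 49
Sorghum regrets: 0, 42, 29, 34, 4 → max 42
Barley regrets: 30, 32, 10, 44, 2 → max 44
Smallest max regret = 42 → Sorghum.
Row minima: Corn=-25, Oats=-21, Sorghum=-18, Barley=-15
Best worst-case = -15 → Barley.

minimax regret → Sorghum; maximin → Barley (disagree)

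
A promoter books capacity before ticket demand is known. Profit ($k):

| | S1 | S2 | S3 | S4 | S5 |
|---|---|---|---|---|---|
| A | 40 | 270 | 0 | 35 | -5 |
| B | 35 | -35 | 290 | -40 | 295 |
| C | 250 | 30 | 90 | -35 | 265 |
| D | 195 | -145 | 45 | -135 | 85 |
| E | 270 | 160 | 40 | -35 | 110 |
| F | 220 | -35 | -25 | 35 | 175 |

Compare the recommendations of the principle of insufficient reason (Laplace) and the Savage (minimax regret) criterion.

Row averages: A=68, B=109, C=120, D=9, E=109, F=74
Highest average = 120 → C.
Column bests: S1=270, S2=270, S3=290, S4=35, S5=295.
A regrets: 230, 0, 290, 0, 300 → max 300
B regrets: 235, 305, 0, 75, 0 → max 305
C regrets: 20, 240, 200, 70, 30 → max 240
D regrets: 75, 415, 245, 170, 210 → max 415
E regrets: 0, 110, 250, 70, 185 → max 250
F regrets: 50, 305, 315, 0, 120 → max 315
Smallest max regret = 240 → C.

laplace → C; minimax regret → C (agree)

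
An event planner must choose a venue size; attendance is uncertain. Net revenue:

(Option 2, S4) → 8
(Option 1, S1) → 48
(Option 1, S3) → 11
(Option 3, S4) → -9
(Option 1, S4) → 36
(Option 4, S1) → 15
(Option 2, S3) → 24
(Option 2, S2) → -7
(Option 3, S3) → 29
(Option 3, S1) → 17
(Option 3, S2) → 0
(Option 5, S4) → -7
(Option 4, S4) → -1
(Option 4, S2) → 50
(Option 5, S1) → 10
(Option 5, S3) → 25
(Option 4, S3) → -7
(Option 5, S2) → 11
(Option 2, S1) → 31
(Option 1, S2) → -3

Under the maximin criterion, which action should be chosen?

Row minima: Option 1=-3, Option 2=-7, Option 3=-9, Option 4=-7, Option 5=-7
Best worst-case = -3 → Option 1.

Option 1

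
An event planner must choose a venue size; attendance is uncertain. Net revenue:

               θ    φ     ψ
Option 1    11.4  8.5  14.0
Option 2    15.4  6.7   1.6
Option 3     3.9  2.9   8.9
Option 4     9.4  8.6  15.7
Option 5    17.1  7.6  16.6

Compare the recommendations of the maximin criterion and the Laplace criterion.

Row minima: Option 1=8.5, Option 2=1.6, Option 3=2.9, Option 4=8.6, Option 5=7.6
Best worst-case = 8.6 → Option 4.
Row averages: Option 1=11.3, Option 2=7.9, Option 3=157/30, Option 4=337/30, Option 5=413/30
Highest average = 413/30 → Option 5.

maximin → Option 4; laplace → Option 5 (disagree)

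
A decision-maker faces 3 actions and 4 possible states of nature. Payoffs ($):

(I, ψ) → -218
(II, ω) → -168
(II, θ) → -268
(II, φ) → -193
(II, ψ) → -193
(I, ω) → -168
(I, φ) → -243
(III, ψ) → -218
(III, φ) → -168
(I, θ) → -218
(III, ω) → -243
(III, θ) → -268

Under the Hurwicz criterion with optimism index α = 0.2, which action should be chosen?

I

I: 0.2·(-168) + 0.8·(-243) = -228
II: 0.2·(-168) + 0.8·(-268) = -248
III: 0.2·(-168) + 0.8·(-268) = -248
Highest Hurwicz score = -228 → I.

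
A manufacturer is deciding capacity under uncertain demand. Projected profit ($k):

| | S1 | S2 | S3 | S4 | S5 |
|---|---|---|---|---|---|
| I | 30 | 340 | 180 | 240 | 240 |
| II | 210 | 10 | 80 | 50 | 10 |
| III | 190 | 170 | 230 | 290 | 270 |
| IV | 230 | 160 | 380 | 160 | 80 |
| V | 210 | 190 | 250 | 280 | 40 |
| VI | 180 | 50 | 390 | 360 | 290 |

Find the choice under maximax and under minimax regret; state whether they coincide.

maximax → VI; minimax regret → III (disagree)

Row maxima: I=340, II=210, III=290, IV=380, V=280, VI=390
Best best-case = 390 → VI.
Column bests: S1=230, S2=340, S3=390, S4=360, S5=290.
I regrets: 200, 0, 210, 120, 50 → max 210
II regrets: 20, 330, 310, 310, 280 → max 330
III regrets: 40, 170, 160, 70, 20 → max 170
IV regrets: 0, 180, 10, 200, 210 → max 210
V regrets: 20, 150, 140, 80, 250 → max 250
VI regrets: 50, 290, 0, 0, 0 → max 290
Smallest max regret = 170 → III.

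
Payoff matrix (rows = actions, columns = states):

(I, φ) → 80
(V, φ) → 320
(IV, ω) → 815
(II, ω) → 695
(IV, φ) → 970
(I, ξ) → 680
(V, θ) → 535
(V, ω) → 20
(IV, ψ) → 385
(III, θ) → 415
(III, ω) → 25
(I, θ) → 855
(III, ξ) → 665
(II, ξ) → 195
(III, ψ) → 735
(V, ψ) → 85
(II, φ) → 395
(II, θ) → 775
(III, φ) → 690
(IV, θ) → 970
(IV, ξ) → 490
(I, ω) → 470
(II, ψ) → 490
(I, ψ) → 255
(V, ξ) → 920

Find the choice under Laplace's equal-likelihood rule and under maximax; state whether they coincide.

Row averages: I=468, II=510, III=506, IV=726, V=376
Highest average = 726 → IV.
Row maxima: I=855, II=775, III=735, IV=970, V=920
Best best-case = 970 → IV.

laplace → IV; maximax → IV (agree)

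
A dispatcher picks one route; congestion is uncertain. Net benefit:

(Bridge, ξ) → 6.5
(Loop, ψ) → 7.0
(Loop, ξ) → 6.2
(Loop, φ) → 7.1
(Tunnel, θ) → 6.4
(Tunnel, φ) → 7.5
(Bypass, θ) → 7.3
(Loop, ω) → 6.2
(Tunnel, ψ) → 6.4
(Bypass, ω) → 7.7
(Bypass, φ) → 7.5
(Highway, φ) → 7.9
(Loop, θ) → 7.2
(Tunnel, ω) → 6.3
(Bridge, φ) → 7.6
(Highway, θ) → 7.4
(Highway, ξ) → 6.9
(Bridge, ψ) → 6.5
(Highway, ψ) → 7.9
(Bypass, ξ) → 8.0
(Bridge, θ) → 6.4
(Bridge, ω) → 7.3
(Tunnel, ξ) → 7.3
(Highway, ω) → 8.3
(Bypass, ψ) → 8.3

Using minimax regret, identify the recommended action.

Bypass

Column bests: θ=7.4, φ=7.9, ψ=8.3, ω=8.3, ξ=8.0.
Bridge regrets: 1.0, 0.3, 1.8, 1.0, 1.5 → max 1.8
Loop regrets: 0.2, 0.8, 1.3, 2.1, 1.8 → max 2.1
Highway regrets: 0.0, 0.0, 0.4, 0.0, 1.1 → max 1.1
Bypass regrets: 0.1, 0.4, 0.0, 0.6, 0.0 → max 0.6
Tunnel regrets: 1.0, 0.4, 1.9, 2.0, 0.7 → max 2.0
Smallest max regret = 0.6 → Bypass.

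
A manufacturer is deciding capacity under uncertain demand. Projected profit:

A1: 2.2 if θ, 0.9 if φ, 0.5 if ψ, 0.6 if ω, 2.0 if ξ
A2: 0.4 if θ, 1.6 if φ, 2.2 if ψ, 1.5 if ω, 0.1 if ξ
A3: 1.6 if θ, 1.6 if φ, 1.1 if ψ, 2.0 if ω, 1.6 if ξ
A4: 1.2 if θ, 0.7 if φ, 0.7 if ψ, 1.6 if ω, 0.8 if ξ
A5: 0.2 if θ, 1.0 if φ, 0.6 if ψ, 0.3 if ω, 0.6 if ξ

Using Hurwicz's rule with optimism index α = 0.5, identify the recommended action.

A3

A1: 0.5·2.2 + 0.5·0.5 = 1.35
A2: 0.5·2.2 + 0.5·0.1 = 1.15
A3: 0.5·2.0 + 0.5·1.1 = 1.55
A4: 0.5·1.6 + 0.5·0.7 = 1.15
A5: 0.5·1.0 + 0.5·0.2 = 0.6
Highest Hurwicz score = 1.55 → A3.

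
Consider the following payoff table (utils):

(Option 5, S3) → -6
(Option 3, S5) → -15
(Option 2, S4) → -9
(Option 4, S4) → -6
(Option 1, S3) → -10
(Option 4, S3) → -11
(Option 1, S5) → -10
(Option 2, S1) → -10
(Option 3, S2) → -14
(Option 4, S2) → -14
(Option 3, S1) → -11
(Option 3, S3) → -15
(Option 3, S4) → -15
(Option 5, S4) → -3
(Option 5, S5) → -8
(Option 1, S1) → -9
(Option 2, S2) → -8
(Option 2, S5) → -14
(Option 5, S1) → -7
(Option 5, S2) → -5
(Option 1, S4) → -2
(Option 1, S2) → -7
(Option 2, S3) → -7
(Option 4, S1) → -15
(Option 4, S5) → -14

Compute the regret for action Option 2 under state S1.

3

Best payoff under S1 is -7.
Regret = -7 − (-10) = 3.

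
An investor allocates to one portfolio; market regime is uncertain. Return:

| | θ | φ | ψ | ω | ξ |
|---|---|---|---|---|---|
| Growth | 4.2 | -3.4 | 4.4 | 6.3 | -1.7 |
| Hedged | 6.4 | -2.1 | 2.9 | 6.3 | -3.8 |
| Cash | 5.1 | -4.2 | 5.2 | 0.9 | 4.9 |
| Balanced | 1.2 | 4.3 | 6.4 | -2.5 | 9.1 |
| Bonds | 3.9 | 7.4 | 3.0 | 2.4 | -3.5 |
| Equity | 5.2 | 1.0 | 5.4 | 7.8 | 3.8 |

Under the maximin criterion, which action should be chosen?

Equity

Row minima: Growth=-3.4, Hedged=-3.8, Cash=-4.2, Balanced=-2.5, Bonds=-3.5, Equity=1.0
Best worst-case = 1.0 → Equity.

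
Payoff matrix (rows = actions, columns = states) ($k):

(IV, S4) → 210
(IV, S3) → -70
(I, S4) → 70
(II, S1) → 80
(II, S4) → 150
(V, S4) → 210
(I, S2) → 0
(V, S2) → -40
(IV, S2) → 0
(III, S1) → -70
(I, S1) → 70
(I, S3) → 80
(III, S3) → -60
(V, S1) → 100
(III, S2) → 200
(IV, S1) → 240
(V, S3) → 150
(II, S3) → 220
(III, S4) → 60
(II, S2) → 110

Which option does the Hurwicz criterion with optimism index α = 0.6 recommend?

I: 0.6·80 + 0.4·0 = 48
II: 0.6·220 + 0.4·80 = 164
III: 0.6·200 + 0.4·(-70) = 92
IV: 0.6·240 + 0.4·(-70) = 116
V: 0.6·210 + 0.4·(-40) = 110
Highest Hurwicz score = 164 → II.

II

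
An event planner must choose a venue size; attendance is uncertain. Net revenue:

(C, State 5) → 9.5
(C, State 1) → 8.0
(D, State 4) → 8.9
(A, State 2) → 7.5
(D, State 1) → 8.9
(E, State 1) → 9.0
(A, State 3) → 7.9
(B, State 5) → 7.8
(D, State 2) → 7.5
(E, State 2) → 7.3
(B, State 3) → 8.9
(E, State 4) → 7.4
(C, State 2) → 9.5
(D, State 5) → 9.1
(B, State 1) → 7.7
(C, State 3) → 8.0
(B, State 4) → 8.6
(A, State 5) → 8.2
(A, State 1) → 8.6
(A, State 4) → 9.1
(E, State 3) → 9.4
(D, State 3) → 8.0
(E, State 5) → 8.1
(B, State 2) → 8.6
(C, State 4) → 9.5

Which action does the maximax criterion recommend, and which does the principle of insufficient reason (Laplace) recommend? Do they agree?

Row maxima: A=9.1, B=8.9, C=9.5, D=9.1, E=9.4
Best best-case = 9.5 → C.
Row averages: A=8.26, B=8.32, C=8.9, D=8.48, E=8.24
Highest average = 8.9 → C.

maximax → C; laplace → C (agree)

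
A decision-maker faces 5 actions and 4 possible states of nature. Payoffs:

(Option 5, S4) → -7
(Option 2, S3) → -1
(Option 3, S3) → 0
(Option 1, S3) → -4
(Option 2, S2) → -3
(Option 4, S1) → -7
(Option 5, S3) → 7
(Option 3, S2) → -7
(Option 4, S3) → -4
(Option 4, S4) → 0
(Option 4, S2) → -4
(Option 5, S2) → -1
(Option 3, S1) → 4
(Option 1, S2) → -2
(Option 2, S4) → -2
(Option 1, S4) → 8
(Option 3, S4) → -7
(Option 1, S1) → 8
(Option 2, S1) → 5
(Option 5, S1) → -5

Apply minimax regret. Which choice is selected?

Option 2

Column bests: S1=8, S2=-1, S3=7, S4=8.
Option 1 regrets: 0, 1, 11, 0 → max 11
Option 2 regrets: 3, 2, 8, 10 → max 10
Option 3 regrets: 4, 6, 7, 15 → max 15
Option 4 regrets: 15, 3, 11, 8 → max 15
Option 5 regrets: 13, 0, 0, 15 → max 15
Smallest max regret = 10 → Option 2.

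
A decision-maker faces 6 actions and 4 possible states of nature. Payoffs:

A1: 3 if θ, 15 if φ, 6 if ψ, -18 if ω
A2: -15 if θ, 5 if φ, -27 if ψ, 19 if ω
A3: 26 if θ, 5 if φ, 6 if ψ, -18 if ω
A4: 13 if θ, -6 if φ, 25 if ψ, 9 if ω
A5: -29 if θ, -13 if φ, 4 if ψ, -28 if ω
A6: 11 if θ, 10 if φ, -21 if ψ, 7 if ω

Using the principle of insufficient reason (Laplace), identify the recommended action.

Row averages: A1=1.5, A2=-4.5, A3=4.75, A4=10.25, A5=-16.5, A6=1.75
Highest average = 10.25 → A4.

A4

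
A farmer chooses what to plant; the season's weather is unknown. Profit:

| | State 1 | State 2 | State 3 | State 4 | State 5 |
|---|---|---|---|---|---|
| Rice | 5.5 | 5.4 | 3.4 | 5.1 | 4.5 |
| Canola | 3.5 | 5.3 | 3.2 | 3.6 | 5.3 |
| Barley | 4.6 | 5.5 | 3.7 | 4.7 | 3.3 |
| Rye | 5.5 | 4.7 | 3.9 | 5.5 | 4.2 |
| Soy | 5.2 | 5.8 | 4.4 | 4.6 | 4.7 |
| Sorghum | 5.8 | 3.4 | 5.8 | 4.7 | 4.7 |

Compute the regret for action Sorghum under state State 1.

0.0

Best payoff under State 1 is 5.8.
Regret = 5.8 − 5.8 = 0.0.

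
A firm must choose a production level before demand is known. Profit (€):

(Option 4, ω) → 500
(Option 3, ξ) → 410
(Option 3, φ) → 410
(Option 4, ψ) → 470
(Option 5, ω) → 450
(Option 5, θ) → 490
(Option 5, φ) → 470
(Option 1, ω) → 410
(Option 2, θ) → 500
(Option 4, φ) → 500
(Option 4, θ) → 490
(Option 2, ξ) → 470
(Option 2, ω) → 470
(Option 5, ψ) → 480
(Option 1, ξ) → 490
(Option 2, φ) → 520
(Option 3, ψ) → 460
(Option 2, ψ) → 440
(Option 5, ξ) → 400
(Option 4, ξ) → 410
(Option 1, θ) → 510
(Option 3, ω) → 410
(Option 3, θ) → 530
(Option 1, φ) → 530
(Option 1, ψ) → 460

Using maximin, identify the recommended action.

Row minima: Option 1=410, Option 2=440, Option 3=410, Option 4=410, Option 5=400
Best worst-case = 440 → Option 2.

Option 2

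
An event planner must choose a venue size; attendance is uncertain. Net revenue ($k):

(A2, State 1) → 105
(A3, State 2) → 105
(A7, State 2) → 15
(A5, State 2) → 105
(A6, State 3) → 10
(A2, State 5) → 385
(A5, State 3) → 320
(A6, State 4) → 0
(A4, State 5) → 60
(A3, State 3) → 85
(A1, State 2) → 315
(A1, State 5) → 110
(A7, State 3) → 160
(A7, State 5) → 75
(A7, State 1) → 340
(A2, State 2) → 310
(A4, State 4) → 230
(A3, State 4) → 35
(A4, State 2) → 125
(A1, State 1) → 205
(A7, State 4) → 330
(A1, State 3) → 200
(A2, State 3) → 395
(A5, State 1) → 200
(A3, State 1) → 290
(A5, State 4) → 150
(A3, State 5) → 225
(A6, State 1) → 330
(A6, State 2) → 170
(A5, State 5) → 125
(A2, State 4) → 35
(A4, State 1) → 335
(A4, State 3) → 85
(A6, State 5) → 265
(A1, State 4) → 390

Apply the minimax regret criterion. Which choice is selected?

A5

Column bests: State 1=340, State 2=315, State 3=395, State 4=390, State 5=385.
A1 regrets: 135, 0, 195, 0, 275 → max 275
A2 regrets: 235, 5, 0, 355, 0 → max 355
A3 regrets: 50, 210, 310, 355, 160 → max 355
A4 regrets: 5, 190, 310, 160, 325 → max 325
A5 regrets: 140, 210, 75, 240, 260 → max 260
A6 regrets: 10, 145, 385, 390, 120 → max 390
A7 regrets: 0, 300, 235, 60, 310 → max 310
Smallest max regret = 260 → A5.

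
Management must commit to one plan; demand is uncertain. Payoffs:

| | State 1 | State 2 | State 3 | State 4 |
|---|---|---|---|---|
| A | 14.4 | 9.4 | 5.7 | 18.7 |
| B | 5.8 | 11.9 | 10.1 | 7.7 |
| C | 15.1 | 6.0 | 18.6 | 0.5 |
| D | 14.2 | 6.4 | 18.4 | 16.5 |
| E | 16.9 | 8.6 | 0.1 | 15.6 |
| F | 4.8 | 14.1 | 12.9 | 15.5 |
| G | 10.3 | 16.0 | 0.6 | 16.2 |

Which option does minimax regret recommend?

Column bests: State 1=16.9, State 2=16.0, State 3=18.6, State 4=18.7.
A regrets: 2.5, 6.6, 12.9, 0.0 → max 12.9
B regrets: 11.1, 4.1, 8.5, 11.0 → max 11.1
C regrets: 1.8, 10.0, 0.0, 18.2 → max 18.2
D regrets: 2.7, 9.6, 0.2, 2.2 → max 9.6
E regrets: 0.0, 7.4, 18.5, 3.1 → max 18.5
F regrets: 12.1, 1.9, 5.7, 3.2 → max 12.1
G regrets: 6.6, 0.0, 18.0, 2.5 → max 18.0
Smallest max regret = 9.6 → D.

D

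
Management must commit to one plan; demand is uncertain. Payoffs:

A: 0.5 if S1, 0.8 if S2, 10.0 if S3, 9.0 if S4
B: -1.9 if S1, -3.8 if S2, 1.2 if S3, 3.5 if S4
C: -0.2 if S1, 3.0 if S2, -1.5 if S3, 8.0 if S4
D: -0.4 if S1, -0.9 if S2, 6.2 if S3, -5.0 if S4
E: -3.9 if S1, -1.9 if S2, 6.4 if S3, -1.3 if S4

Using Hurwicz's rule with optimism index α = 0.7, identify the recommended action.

A

A: 0.7·10.0 + 0.3·0.5 = 7.15
B: 0.7·3.5 + 0.3·(-3.8) = 1.31
C: 0.7·8.0 + 0.3·(-1.5) = 5.15
D: 0.7·6.2 + 0.3·(-5.0) = 2.84
E: 0.7·6.4 + 0.3·(-3.9) = 3.31
Highest Hurwicz score = 7.15 → A.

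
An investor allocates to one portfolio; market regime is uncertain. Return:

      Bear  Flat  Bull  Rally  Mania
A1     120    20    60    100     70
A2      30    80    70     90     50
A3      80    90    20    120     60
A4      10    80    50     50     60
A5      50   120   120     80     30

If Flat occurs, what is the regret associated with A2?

Best payoff under Flat is 120.
Regret = 120 − 80 = 40.

40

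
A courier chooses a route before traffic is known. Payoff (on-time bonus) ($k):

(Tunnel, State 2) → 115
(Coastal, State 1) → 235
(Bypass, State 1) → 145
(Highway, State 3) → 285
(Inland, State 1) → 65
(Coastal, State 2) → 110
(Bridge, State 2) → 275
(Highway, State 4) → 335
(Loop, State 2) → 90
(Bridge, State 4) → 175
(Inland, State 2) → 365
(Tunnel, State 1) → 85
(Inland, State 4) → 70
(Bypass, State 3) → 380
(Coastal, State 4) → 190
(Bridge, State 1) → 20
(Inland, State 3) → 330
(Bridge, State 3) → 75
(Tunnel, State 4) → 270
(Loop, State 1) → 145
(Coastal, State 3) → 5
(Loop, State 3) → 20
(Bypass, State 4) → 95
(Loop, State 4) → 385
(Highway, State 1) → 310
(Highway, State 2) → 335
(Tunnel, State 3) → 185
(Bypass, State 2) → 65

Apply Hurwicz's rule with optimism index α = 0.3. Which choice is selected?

Inland: 0.3·365 + 0.7·65 = 155
Coastal: 0.3·235 + 0.7·5 = 74
Bypass: 0.3·380 + 0.7·65 = 159.5
Tunnel: 0.3·270 + 0.7·85 = 140.5
Highway: 0.3·335 + 0.7·285 = 300
Loop: 0.3·385 + 0.7·20 = 129.5
Bridge: 0.3·275 + 0.7·20 = 96.5
Highest Hurwicz score = 300 → Highway.

Highway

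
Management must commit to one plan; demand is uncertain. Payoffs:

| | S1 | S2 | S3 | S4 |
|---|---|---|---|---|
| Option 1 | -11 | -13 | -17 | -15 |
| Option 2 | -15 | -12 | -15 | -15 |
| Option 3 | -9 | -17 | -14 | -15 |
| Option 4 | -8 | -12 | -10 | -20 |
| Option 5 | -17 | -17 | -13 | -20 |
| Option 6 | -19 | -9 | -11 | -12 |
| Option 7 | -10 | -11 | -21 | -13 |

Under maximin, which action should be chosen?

Row minima: Option 1=-17, Option 2=-15, Option 3=-17, Option 4=-20, Option 5=-20, Option 6=-19, Option 7=-21
Best worst-case = -15 → Option 2.

Option 2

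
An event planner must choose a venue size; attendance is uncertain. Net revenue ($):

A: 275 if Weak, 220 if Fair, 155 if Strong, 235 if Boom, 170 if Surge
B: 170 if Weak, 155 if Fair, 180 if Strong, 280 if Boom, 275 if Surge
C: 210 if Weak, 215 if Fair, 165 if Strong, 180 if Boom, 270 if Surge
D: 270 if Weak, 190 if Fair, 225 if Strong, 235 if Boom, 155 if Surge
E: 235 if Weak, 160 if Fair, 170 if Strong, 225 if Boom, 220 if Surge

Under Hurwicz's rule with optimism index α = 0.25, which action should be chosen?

A: 0.25·275 + 0.75·155 = 185
B: 0.25·280 + 0.75·155 = 186.25
C: 0.25·270 + 0.75·165 = 191.25
D: 0.25·270 + 0.75·155 = 183.75
E: 0.25·235 + 0.75·160 = 178.75
Highest Hurwicz score = 191.25 → C.

C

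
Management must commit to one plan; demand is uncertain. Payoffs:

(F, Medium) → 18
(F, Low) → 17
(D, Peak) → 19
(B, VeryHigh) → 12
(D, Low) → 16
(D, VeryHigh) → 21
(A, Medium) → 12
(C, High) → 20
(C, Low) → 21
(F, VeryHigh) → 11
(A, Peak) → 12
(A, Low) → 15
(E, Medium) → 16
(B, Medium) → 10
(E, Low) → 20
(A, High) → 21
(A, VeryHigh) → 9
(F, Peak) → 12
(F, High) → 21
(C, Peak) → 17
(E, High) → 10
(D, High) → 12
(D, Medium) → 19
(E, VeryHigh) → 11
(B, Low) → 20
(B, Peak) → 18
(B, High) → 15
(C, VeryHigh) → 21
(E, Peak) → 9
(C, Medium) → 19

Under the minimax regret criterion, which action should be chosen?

C

Column bests: Low=21, Medium=19, High=21, VeryHigh=21, Peak=19.
A regrets: 6, 7, 0, 12, 7 → max 12
B regrets: 1, 9, 6, 9, 1 → max 9
C regrets: 0, 0, 1, 0, 2 → max 2
D regrets: 5, 0, 9, 0, 0 → max 9
E regrets: 1, 3, 11, 10, 10 → max 11
F regrets: 4, 1, 0, 10, 7 → max 10
Smallest max regret = 2 → C.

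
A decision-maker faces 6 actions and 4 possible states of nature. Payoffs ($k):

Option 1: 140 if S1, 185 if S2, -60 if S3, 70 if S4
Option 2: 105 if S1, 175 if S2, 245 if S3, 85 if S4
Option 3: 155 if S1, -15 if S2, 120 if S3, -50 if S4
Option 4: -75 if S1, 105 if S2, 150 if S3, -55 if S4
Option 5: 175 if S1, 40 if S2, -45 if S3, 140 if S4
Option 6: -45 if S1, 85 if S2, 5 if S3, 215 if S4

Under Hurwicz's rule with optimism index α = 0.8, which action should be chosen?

Option 2

Option 1: 0.8·185 + 0.2·(-60) = 136
Option 2: 0.8·245 + 0.2·85 = 213
Option 3: 0.8·155 + 0.2·(-50) = 114
Option 4: 0.8·150 + 0.2·(-75) = 105
Option 5: 0.8·175 + 0.2·(-45) = 131
Option 6: 0.8·215 + 0.2·(-45) = 163
Highest Hurwicz score = 213 → Option 2.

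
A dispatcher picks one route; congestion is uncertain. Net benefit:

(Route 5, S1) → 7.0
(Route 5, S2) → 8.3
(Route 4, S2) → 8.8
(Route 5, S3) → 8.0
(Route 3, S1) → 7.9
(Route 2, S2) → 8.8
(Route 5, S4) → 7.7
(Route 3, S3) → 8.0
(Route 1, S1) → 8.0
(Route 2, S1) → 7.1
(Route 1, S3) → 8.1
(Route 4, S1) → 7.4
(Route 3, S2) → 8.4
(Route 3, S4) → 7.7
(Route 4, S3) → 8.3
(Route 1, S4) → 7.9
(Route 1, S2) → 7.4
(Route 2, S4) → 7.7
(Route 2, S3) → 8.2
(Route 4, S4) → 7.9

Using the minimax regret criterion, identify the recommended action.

Column bests: S1=8.0, S2=8.8, S3=8.3, S4=7.9.
Route 1 regrets: 0.0, 1.4, 0.2, 0.0 → max 1.4
Route 2 regrets: 0.9, 0.0, 0.1, 0.2 → max 0.9
Route 3 regrets: 0.1, 0.4, 0.3, 0.2 → max 0.4
Route 4 regrets: 0.6, 0.0, 0.0, 0.0 → max 0.6
Route 5 regrets: 1.0, 0.5, 0.3, 0.2 → max 1.0
Smallest max regret = 0.4 → Route 3.

Route 3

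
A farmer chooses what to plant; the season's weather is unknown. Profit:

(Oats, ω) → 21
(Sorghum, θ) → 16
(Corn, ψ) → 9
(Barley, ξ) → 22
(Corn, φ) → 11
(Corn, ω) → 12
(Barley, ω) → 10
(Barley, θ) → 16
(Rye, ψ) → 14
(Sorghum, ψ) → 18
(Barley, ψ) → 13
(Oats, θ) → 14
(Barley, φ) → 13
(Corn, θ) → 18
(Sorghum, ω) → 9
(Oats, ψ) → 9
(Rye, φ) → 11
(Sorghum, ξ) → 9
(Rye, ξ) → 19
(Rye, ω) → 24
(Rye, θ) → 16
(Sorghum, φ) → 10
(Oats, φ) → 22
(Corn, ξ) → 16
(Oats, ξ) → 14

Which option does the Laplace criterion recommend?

Rye

Row averages: Sorghum=12.4, Rye=16.8, Oats=16, Corn=13.2, Barley=14.8
Highest average = 16.8 → Rye.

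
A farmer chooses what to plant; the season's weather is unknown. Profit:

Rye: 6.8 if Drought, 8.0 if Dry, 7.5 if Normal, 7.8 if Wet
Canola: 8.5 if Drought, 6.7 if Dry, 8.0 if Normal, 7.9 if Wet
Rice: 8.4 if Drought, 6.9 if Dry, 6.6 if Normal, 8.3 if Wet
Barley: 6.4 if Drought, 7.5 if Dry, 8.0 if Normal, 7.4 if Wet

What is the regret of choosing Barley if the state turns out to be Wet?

Best payoff under Wet is 8.3.
Regret = 8.3 − 7.4 = 0.9.

0.9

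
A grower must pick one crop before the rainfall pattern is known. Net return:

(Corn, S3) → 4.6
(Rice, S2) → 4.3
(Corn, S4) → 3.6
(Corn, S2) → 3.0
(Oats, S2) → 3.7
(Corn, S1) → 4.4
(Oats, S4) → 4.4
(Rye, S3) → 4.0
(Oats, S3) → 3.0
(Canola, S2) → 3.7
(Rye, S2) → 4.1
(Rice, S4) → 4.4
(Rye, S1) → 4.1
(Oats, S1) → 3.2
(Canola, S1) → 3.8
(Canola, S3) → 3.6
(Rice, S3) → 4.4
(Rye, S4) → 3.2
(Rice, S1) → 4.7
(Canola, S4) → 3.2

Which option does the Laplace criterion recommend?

Rice

Row averages: Rice=4.45, Corn=3.9, Canola=3.575, Oats=3.575, Rye=3.85
Highest average = 4.45 → Rice.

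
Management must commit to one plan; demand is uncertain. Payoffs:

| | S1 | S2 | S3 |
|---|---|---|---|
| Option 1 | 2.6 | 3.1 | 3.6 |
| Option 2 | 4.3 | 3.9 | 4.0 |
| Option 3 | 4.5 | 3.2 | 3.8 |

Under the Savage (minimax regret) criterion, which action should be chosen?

Column bests: S1=4.5, S2=3.9, S3=4.0.
Option 1 regrets: 1.9, 0.8, 0.4 → max 1.9
Option 2 regrets: 0.2, 0.0, 0.0 → max 0.2
Option 3 regrets: 0.0, 0.7, 0.2 → max 0.7
Smallest max regret = 0.2 → Option 2.

Option 2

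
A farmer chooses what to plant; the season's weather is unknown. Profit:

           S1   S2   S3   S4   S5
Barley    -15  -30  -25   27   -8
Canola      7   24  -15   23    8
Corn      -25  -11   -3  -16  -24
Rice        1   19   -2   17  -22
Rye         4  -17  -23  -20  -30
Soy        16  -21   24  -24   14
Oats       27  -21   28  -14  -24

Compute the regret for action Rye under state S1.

23

Best payoff under S1 is 27.
Regret = 27 − 4 = 23.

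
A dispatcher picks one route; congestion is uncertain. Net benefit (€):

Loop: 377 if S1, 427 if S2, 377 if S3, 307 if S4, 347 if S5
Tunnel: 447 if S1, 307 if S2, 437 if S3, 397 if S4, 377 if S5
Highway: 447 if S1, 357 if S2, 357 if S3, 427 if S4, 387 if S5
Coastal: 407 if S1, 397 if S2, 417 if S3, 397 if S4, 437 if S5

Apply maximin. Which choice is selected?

Coastal

Row minima: Loop=307, Tunnel=307, Highway=357, Coastal=397
Best worst-case = 397 → Coastal.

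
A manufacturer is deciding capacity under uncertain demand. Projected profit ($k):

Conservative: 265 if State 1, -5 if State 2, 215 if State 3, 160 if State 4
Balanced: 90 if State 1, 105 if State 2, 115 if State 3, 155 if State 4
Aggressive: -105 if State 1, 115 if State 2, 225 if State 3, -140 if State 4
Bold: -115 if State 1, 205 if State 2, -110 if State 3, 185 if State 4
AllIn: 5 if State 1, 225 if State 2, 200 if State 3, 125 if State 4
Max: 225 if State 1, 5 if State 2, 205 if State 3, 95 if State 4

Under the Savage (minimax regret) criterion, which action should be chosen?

Column bests: State 1=265, State 2=225, State 3=225, State 4=185.
Conservative regrets: 0, 230, 10, 25 → max 230
Balanced regrets: 175, 120, 110, 30 → max 175
Aggressive regrets: 370, 110, 0, 325 → max 370
Bold regrets: 380, 20, 335, 0 → max 380
AllIn regrets: 260, 0, 25, 60 → max 260
Max regrets: 40, 220, 20, 90 → max 220
Smallest max regret = 175 → Balanced.

Balanced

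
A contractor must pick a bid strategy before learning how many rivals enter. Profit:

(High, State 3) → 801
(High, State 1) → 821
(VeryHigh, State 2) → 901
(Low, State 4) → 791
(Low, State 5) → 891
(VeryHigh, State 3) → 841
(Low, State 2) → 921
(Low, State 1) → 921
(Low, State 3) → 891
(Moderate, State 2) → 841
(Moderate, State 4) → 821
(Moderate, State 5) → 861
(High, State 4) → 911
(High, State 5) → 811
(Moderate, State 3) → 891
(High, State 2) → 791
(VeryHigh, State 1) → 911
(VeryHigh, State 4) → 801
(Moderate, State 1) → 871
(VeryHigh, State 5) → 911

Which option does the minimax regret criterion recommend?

Column bests: State 1=921, State 2=921, State 3=891, State 4=911, State 5=911.
Low regrets: 0, 0, 0, 120, 20 → max 120
Moderate regrets: 50, 80, 0, 90, 50 → max 90
High regrets: 100, 130, 90, 0, 100 → max 130
VeryHigh regrets: 10, 20, 50, 110, 0 → max 110
Smallest max regret = 90 → Moderate.

Moderate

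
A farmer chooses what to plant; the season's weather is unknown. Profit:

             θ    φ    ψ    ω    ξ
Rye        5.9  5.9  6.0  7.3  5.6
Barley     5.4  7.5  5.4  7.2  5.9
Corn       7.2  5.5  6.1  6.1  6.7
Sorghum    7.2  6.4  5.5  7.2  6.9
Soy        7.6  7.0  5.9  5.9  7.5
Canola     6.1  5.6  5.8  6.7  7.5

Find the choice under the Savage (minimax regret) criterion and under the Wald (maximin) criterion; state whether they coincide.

minimax regret → Sorghum; maximin → Soy (disagree)

Column bests: θ=7.6, φ=7.5, ψ=6.1, ω=7.3, ξ=7.5.
Rye regrets: 1.7, 1.6, 0.1, 0.0, 1.9 → max 1.9
Barley regrets: 2.2, 0.0, 0.7, 0.1, 1.6 → max 2.2
Corn regrets: 0.4, 2.0, 0.0, 1.2, 0.8 → max 2.0
Sorghum regrets: 0.4, 1.1, 0.6, 0.1, 0.6 → max 1.1
Soy regrets: 0.0, 0.5, 0.2, 1.4, 0.0 → max 1.4
Canola regrets: 1.5, 1.9, 0.3, 0.6, 0.0 → max 1.9
Smallest max regret = 1.1 → Sorghum.
Row minima: Rye=5.6, Barley=5.4, Corn=5.5, Sorghum=5.5, Soy=5.9, Canola=5.6
Best worst-case = 5.9 → Soy.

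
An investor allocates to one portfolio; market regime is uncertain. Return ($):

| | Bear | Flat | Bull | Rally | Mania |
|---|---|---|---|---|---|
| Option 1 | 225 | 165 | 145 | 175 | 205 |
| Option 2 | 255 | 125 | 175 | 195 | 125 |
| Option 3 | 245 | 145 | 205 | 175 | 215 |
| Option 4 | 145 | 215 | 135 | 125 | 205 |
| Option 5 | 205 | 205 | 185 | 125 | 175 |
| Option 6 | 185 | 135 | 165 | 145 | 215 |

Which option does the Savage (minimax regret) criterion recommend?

Column bests: Bear=255, Flat=215, Bull=205, Rally=195, Mania=215.
Option 1 regrets: 30, 50, 60, 20, 10 → max 60
Option 2 regrets: 0, 90, 30, 0, 90 → max 90
Option 3 regrets: 10, 70, 0, 20, 0 → max 70
Option 4 regrets: 110, 0, 70, 70, 10 → max 110
Option 5 regrets: 50, 10, 20, 70, 40 → max 70
Option 6 regrets: 70, 80, 40, 50, 0 → max 80
Smallest max regret = 60 → Option 1.

Option 1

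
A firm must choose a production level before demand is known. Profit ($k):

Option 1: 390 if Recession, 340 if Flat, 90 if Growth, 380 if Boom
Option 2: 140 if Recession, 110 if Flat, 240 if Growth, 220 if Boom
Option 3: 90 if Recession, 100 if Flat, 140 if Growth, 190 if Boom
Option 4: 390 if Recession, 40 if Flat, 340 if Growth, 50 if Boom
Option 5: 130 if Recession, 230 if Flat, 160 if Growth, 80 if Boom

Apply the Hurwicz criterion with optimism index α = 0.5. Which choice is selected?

Option 1

Option 1: 0.5·390 + 0.5·90 = 240
Option 2: 0.5·240 + 0.5·110 = 175
Option 3: 0.5·190 + 0.5·90 = 140
Option 4: 0.5·390 + 0.5·40 = 215
Option 5: 0.5·230 + 0.5·80 = 155
Highest Hurwicz score = 240 → Option 1.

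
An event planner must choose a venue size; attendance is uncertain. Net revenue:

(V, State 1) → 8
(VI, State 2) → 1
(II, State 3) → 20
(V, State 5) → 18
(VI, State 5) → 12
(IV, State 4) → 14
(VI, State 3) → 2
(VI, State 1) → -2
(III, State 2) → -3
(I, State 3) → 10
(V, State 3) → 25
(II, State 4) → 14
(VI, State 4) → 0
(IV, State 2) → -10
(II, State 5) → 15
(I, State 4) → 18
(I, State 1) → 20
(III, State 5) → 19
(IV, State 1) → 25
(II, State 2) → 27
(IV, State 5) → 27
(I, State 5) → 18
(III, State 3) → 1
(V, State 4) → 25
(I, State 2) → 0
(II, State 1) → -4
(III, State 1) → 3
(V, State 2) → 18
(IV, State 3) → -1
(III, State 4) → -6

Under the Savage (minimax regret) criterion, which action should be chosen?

Column bests: State 1=25, State 2=27, State 3=25, State 4=25, State 5=27.
I regrets: 5, 27, 15, 7, 9 → max 27
II regrets: 29, 0, 5, 11, 12 → max 29
III regrets: 22, 30, 24, 31, 8 → max 31
IV regrets: 0, 37, 26, 11, 0 → max 37
V regrets: 17, 9, 0, 0, 9 → max 17
VI regrets: 27, 26, 23, 25, 15 → max 27
Smallest max regret = 17 → V.

V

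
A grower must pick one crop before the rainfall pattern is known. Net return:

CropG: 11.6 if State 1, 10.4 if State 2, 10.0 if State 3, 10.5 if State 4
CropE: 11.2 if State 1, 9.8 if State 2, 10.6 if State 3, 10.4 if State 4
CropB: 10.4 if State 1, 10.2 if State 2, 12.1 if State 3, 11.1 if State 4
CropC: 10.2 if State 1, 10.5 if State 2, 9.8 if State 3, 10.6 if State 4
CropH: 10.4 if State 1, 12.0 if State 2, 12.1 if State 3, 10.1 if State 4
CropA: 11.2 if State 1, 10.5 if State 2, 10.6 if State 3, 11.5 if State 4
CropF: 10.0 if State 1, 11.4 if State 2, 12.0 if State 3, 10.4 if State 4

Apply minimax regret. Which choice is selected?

Column bests: State 1=11.6, State 2=12.0, State 3=12.1, State 4=11.5.
CropG regrets: 0.0, 1.6, 2.1, 1.0 → max 2.1
CropE regrets: 0.4, 2.2, 1.5, 1.1 → max 2.2
CropB regrets: 1.2, 1.8, 0.0, 0.4 → max 1.8
CropC regrets: 1.4, 1.5, 2.3, 0.9 → max 2.3
CropH regrets: 1.2, 0.0, 0.0, 1.4 → max 1.4
CropA regrets: 0.4, 1.5, 1.5, 0.0 → max 1.5
CropF regrets: 1.6, 0.6, 0.1, 1.1 → max 1.6
Smallest max regret = 1.4 → CropH.

CropH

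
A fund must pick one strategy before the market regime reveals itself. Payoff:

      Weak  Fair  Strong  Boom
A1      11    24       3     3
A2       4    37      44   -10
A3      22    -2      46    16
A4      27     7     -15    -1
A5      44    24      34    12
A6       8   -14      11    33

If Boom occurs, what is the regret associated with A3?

17

Best payoff under Boom is 33.
Regret = 33 − 16 = 17.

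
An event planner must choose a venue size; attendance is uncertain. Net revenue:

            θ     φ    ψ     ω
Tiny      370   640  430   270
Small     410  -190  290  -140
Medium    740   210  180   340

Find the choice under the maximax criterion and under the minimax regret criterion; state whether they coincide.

Row maxima: Tiny=640, Small=410, Medium=740
Best best-case = 740 → Medium.
Column bests: θ=740, φ=640, ψ=430, ω=340.
Tiny regrets: 370, 0, 0, 70 → max 370
Small regrets: 330, 830, 140, 480 → max 830
Medium regrets: 0, 430, 250, 0 → max 430
Smallest max regret = 370 → Tiny.

maximax → Medium; minimax regret → Tiny (disagree)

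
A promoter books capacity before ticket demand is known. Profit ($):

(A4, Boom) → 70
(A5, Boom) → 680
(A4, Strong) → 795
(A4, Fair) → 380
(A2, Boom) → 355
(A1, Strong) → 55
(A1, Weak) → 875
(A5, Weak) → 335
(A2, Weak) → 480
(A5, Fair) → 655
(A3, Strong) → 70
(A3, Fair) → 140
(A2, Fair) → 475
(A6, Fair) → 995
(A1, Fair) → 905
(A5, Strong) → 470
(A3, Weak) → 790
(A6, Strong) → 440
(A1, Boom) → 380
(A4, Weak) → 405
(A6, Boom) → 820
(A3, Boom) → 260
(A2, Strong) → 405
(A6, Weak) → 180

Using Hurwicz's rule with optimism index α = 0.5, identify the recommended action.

A1: 0.5·905 + 0.5·55 = 480
A2: 0.5·480 + 0.5·355 = 417.5
A3: 0.5·790 + 0.5·70 = 430
A4: 0.5·795 + 0.5·70 = 432.5
A5: 0.5·680 + 0.5·335 = 507.5
A6: 0.5·995 + 0.5·180 = 587.5
Highest Hurwicz score = 587.5 → A6.

A6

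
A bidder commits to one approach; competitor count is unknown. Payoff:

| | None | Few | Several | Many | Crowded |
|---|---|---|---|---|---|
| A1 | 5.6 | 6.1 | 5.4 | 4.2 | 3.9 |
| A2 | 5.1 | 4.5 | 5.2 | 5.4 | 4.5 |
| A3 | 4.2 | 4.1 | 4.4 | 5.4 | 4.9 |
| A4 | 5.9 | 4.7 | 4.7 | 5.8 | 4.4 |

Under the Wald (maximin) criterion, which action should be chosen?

Row minima: A1=3.9, A2=4.5, A3=4.1, A4=4.4
Best worst-case = 4.5 → A2.

A2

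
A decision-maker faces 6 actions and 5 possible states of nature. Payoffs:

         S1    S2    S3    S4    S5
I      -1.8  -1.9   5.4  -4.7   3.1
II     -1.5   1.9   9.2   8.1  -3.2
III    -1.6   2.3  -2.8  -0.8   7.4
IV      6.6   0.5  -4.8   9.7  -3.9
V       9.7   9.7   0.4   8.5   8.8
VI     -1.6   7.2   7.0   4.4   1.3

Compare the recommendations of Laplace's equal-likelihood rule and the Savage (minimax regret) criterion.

laplace → V; minimax regret → V (agree)

Row averages: I=0.02, II=2.9, III=0.9, IV=1.62, V=7.42, VI=3.66
Highest average = 7.42 → V.
Column bests: S1=9.7, S2=9.7, S3=9.2, S4=9.7, S5=8.8.
I regrets: 11.5, 11.6, 3.8, 14.4, 5.7 → max 14.4
II regrets: 11.2, 7.8, 0.0, 1.6, 12.0 → max 12.0
III regrets: 11.3, 7.4, 12.0, 10.5, 1.4 → max 12.0
IV regrets: 3.1, 9.2, 14.0, 0.0, 12.7 → max 14.0
V regrets: 0.0, 0.0, 8.8, 1.2, 0.0 → max 8.8
VI regrets: 11.3, 2.5, 2.2, 5.3, 7.5 → max 11.3
Smallest max regret = 8.8 → V.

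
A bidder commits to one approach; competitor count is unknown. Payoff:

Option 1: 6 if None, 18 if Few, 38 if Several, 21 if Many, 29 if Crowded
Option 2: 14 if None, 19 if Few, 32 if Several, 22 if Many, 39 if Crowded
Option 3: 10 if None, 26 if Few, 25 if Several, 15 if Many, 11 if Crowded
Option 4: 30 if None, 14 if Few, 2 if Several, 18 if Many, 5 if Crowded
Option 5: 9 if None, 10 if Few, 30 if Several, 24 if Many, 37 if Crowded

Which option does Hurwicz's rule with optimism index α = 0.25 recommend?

Option 2

Option 1: 0.25·38 + 0.75·6 = 14
Option 2: 0.25·39 + 0.75·14 = 20.25
Option 3: 0.25·26 + 0.75·10 = 14
Option 4: 0.25·30 + 0.75·2 = 9
Option 5: 0.25·37 + 0.75·9 = 16
Highest Hurwicz score = 20.25 → Option 2.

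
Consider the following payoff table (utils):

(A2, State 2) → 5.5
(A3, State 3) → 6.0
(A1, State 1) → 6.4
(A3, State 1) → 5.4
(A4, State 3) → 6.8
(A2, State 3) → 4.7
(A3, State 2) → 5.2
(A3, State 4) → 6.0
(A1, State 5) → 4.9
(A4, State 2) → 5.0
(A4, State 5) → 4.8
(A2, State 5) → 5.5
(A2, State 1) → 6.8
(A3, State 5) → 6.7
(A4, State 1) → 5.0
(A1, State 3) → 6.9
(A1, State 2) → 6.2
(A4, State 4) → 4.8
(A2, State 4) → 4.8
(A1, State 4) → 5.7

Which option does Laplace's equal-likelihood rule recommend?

A1

Row averages: A1=6.02, A2=5.46, A3=5.86, A4=5.28
Highest average = 6.02 → A1.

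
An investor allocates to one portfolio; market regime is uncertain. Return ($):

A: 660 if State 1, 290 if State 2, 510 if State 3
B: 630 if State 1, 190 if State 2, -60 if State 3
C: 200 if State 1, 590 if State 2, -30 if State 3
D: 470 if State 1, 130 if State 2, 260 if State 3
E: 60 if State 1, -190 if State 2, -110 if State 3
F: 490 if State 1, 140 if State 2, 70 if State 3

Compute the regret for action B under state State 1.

Best payoff under State 1 is 660.
Regret = 660 − 630 = 30.

30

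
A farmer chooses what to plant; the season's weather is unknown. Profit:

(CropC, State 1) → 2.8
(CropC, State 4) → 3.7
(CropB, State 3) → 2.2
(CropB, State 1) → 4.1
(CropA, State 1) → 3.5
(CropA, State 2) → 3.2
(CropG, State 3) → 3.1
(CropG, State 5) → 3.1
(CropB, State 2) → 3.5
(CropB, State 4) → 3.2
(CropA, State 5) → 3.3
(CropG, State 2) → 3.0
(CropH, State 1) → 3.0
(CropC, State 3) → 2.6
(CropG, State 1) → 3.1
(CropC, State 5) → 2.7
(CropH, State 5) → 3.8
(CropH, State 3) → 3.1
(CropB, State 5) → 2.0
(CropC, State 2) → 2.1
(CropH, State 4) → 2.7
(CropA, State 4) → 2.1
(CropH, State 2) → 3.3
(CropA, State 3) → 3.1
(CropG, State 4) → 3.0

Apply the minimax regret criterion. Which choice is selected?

CropG

Column bests: State 1=4.1, State 2=3.5, State 3=3.1, State 4=3.7, State 5=3.8.
CropH regrets: 1.1, 0.2, 0.0, 1.0, 0.0 → max 1.1
CropB regrets: 0.0, 0.0, 0.9, 0.5, 1.8 → max 1.8
CropA regrets: 0.6, 0.3, 0.0, 1.6, 0.5 → max 1.6
CropC regrets: 1.3, 1.4, 0.5, 0.0, 1.1 → max 1.4
CropG regrets: 1.0, 0.5, 0.0, 0.7, 0.7 → max 1.0
Smallest max regret = 1.0 → CropG.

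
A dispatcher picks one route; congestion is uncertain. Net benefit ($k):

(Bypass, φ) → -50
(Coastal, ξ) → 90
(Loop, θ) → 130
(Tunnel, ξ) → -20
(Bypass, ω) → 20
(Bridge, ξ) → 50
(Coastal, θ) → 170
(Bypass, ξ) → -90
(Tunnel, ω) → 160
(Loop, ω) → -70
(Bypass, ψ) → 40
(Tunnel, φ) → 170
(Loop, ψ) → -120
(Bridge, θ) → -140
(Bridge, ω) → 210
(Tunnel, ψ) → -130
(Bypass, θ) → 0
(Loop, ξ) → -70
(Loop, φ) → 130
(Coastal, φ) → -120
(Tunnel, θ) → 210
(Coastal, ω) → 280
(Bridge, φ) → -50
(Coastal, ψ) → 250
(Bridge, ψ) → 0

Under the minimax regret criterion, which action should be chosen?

Bypass

Column bests: θ=210, φ=170, ψ=250, ω=280, ξ=90.
Bridge regrets: 350, 220, 250, 70, 40 → max 350
Loop regrets: 80, 40, 370, 350, 160 → max 370
Tunnel regrets: 0, 0, 380, 120, 110 → max 380
Coastal regrets: 40, 290, 0, 0, 0 → max 290
Bypass regrets: 210, 220, 210, 260, 180 → max 260
Smallest max regret = 260 → Bypass.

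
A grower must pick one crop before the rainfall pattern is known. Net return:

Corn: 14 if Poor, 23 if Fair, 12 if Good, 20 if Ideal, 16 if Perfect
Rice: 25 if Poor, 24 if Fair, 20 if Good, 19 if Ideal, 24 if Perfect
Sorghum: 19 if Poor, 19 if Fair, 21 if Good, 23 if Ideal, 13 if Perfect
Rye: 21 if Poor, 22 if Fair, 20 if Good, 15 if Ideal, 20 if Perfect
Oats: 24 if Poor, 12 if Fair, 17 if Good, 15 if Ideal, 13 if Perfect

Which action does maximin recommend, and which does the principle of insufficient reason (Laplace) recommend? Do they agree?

Row minima: Corn=12, Rice=19, Sorghum=13, Rye=15, Oats=12
Best worst-case = 19 → Rice.
Row averages: Corn=17, Rice=22.4, Sorghum=19, Rye=19.6, Oats=16.2
Highest average = 22.4 → Rice.

maximin → Rice; laplace → Rice (agree)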